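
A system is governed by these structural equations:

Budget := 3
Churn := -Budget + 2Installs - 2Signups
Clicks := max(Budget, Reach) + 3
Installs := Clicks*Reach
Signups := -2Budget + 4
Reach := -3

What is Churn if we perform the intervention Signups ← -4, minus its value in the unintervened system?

4

The intervention breaks the incoming arrows to Signups: Signups := -2Budget + 4 no longer applies, and Signups = -4.
Clicks = max(Budget, Reach) + 3  [with Budget=3, Reach=-3]  = 6
Installs = Clicks*Reach  [with Clicks=6, Reach=-3]  = -18
Churn = -Budget + 2Installs - 2Signups  [with Budget=3, Installs=-18, Signups=-4]  = -31
Without intervention: Clicks = max(Budget, Reach) + 3  [with Budget=3, Reach=-3]  = 6; Installs = Clicks*Reach  [with Clicks=6, Reach=-3]  = -18; Signups = -2Budget + 4  [with Budget=3]  = -2; Churn = -Budget + 2Installs - 2Signups  [with Budget=3, Installs=-18, Signups=-2]  = -35.
Change = -31 − (-35) = 4.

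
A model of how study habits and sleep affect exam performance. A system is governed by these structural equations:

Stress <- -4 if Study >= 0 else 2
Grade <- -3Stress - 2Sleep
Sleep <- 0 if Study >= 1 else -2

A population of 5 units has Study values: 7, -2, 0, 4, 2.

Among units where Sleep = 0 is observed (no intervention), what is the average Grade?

12

Conditioning on Sleep=0 selects the 3 unit(s) with Study ∈ {7, 4, 2}. Their Grade values: 12, 12, 12. Mean = 12.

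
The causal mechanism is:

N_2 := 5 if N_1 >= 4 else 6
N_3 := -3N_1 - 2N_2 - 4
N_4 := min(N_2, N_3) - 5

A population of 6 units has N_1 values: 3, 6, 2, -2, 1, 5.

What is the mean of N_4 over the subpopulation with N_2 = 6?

E[N_4|N_2=6] averages over only the 4 units with N_2=6 (N_1 = 3, 2, -2, 1): N_4 = -30, -27, -15, -24, mean -24.

-24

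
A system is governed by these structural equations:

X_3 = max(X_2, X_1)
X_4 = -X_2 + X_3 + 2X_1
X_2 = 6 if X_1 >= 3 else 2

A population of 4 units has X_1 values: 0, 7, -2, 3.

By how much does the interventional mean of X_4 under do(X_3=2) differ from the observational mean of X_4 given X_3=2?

Every unit gets X_3=2 under the intervention. X_4 values become 0, 10, -4, 2; E[X_4|do(X_3=2)] = 2.
Conditioning on X_3=2 selects the 2 unit(s) with X_1 ∈ {0, -2}. Their X_4 values: 0, -4. Mean = -2.
Difference = 2 − (-2) = 4.

4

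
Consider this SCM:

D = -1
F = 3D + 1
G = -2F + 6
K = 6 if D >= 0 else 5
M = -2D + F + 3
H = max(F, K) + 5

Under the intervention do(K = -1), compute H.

4

Under do(K=-1), the mechanism K = 6 if D >= 0 else 5 is discarded; K is fixed at -1.
F = 3D + 1  [with D=-1]  = -2
H = max(F, K) + 5  [with F=-2, K=-1]  = 4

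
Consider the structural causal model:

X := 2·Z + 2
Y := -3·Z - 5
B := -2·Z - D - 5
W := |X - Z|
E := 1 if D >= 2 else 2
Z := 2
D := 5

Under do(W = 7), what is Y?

Intervening sets W = 7 and removes its equation (W := |X - Z|).
Since Y is not a descendant of the intervened variable, it is unaffected.
Y = -3·Z - 5  [with Z=2]  = -11

-11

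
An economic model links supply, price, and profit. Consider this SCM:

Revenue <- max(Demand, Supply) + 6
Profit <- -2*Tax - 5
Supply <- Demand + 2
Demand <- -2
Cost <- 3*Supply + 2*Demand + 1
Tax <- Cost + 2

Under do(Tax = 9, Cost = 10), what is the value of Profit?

-23

The joint intervention fixes Tax = 9, Cost = 10, removing each variable's own equation.
Profit = -2*Tax - 5  [with Tax=9]  = -23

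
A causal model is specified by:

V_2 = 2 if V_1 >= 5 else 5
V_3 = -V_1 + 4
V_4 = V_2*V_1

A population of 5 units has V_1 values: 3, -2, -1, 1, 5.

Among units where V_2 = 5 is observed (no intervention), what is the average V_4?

1.25

E[V_4|V_2=5] averages over only the 4 units with V_2=5 (V_1 = 3, -2, -1, 1): V_4 = 15, -10, -5, 5, mean 1.25.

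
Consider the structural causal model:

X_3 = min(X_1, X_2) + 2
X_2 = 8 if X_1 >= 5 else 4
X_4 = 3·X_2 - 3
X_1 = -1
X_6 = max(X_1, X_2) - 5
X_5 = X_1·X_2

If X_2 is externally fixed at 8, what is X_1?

-1

Under do(X_2=8), the mechanism X_2 = 8 if X_1 >= 5 else 4 is discarded; X_2 is fixed at 8.
X_1 is not downstream of the intervention, so its value is determined by the original equations.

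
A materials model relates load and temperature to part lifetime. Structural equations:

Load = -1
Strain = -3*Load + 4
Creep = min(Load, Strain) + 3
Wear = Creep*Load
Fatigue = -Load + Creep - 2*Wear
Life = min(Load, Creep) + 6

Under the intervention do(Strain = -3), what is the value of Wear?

Under do(Strain=-3), the mechanism Strain = -3*Load + 4 is discarded; Strain is fixed at -3.
Creep = min(Load, Strain) + 3  [with Load=-1, Strain=-3]  = 0
Wear = Creep*Load  [with Creep=0, Load=-1]  = 0

0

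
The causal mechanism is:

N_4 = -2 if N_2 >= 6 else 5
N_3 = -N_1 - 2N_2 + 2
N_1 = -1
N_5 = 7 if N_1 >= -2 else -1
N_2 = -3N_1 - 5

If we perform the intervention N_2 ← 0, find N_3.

3

The intervention breaks the incoming arrows to N_2: N_2 = -3N_1 - 5 no longer applies, and N_2 = 0.
N_3 = -N_1 - 2N_2 + 2  [with N_1=-1, N_2=0]  = 3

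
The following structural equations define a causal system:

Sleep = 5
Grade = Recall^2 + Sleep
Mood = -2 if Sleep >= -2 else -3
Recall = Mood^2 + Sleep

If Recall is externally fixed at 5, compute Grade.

30

The intervention breaks the incoming arrows to Recall: Recall = Mood^2 + Sleep no longer applies, and Recall = 5.
Grade = Recall^2 + Sleep  [with Recall=5, Sleep=5]  = 30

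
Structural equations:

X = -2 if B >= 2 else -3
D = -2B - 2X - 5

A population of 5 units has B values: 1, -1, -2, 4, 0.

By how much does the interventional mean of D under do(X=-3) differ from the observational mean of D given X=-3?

The intervention sets X=-3 in all 5 units regardless of B. Recomputing D per unit gives -1, 3, 5, -7, 1; average 0.2.
Conditioning on X=-3 selects the 4 unit(s) with B ∈ {1, -1, -2, 0}. Their D values: -1, 3, 5, 1. Mean = 2.
Difference = 0.2 − 2 = -1.8.

-1.8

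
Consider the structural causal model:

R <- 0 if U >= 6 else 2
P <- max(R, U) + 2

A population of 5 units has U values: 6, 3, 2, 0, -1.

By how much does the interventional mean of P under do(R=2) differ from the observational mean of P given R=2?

Every unit gets R=2 under the intervention. P values become 8, 5, 4, 4, 4; E[P|do(R=2)] = 5.
E[P|R=2] averages over only the 4 units with R=2 (U = 3, 2, 0, -1): P = 5, 4, 4, 4, mean 4.25.
Difference = 5 − 4.25 = 0.75.

0.75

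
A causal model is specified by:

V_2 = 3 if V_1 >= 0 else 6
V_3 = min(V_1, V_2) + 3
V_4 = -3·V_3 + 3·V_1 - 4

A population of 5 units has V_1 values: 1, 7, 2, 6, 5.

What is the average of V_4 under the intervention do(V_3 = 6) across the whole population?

The intervention sets V_3=6 in all 5 units regardless of V_1. Recomputing V_4 per unit gives -19, -1, -16, -4, -7; average -9.4.

-9.4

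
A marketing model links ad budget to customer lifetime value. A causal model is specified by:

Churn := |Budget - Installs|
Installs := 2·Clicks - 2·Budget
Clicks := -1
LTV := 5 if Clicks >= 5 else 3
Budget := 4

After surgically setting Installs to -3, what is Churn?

The intervention breaks the incoming arrows to Installs: Installs := 2·Clicks - 2·Budget no longer applies, and Installs = -3.
Churn = |Budget - Installs|  [with Budget=4, Installs=-3]  = 7

7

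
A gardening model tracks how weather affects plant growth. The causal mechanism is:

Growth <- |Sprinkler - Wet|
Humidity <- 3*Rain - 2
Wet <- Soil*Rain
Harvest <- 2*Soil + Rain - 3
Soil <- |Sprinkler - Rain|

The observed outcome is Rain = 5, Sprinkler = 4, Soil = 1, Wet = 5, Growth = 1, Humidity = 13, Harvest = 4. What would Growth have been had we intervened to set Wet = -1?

5

Intervening sets Wet = -1 and removes its equation (Wet <- Soil*Rain).
Growth = |Sprinkler - Wet|  [with Sprinkler=4, Wet=-1]  = 5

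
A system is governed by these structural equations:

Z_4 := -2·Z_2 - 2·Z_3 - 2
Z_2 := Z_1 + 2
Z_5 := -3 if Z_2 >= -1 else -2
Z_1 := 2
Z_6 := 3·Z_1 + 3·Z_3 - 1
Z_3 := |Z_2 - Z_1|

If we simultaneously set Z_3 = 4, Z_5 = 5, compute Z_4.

The joint intervention fixes Z_3 = 4, Z_5 = 5, removing each variable's own equation.
Z_2 = Z_1 + 2  [with Z_1=2]  = 4
Z_4 = -2·Z_2 - 2·Z_3 - 2  [with Z_2=4, Z_3=4]  = -18

-18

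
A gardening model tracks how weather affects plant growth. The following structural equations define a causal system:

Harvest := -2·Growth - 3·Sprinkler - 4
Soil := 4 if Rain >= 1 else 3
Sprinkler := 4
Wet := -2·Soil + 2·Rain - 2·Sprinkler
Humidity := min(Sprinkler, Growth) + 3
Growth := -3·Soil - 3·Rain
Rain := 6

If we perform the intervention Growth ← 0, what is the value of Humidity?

3

The intervention breaks the incoming arrows to Growth: Growth := -3·Soil - 3·Rain no longer applies, and Growth = 0.
Humidity = min(Sprinkler, Growth) + 3  [with Sprinkler=4, Growth=0]  = 3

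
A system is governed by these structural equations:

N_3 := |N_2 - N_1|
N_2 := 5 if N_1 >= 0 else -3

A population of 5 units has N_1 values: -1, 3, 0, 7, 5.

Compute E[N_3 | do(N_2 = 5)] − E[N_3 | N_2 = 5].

0.75

Under do(N_2=5), N_2's equation is replaced by N_2=5 for every unit. Per-unit N_3: 6, 2, 5, 2, 0. Mean = 3.
E[N_3|N_2=5] averages over only the 4 units with N_2=5 (N_1 = 3, 0, 7, 5): N_3 = 2, 5, 2, 0, mean 2.25.
Difference = 3 − 2.25 = 0.75.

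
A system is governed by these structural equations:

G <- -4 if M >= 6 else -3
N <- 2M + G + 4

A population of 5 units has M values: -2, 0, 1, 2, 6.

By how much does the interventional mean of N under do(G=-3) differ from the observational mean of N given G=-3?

2.3

Under do(G=-3), G's equation is replaced by G=-3 for every unit. Per-unit N: -3, 1, 3, 5, 13. Mean = 3.8.
Observing G=-3 restricts to units where G's equation naturally yields -3: M ∈ {-2, 0, 1, 2}. In that subpopulation N = -3, 1, 3, 5, mean 1.5.
Difference = 3.8 − 1.5 = 2.3.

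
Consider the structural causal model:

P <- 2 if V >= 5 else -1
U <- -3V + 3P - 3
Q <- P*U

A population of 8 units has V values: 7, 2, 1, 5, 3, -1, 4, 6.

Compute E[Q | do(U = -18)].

The intervention sets U=-18 in all 8 units regardless of V. Recomputing Q per unit gives -36, 18, 18, -36, 18, 18, 18, -36; average -2.25.

-2.25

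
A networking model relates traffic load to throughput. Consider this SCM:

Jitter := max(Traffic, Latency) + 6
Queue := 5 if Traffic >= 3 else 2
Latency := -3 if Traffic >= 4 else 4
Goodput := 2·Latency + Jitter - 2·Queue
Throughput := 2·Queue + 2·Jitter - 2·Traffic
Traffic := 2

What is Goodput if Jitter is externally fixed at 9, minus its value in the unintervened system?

-1

Under do(Jitter=9), the mechanism Jitter := max(Traffic, Latency) + 6 is discarded; Jitter is fixed at 9.
Latency = -3 if Traffic >= 4 else 4  [with Traffic=2]  = 4
Queue = 5 if Traffic >= 3 else 2  [with Traffic=2]  = 2
Goodput = 2·Latency + Jitter - 2·Queue  [with Latency=4, Jitter=9, Queue=2]  = 13
Without intervention: Latency = -3 if Traffic >= 4 else 4  [with Traffic=2]  = 4; Queue = 5 if Traffic >= 3 else 2  [with Traffic=2]  = 2; Jitter = max(Traffic, Latency) + 6  [with Traffic=2, Latency=4]  = 10; Goodput = 2·Latency + Jitter - 2·Queue  [with Latency=4, Jitter=10, Queue=2]  = 14.
Change = 13 − 14 = -1.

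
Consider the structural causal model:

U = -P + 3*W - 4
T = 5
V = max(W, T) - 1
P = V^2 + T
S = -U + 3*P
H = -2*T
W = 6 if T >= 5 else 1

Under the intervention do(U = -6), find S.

96

The intervention breaks the incoming arrows to U: U = -P + 3*W - 4 no longer applies, and U = -6.
W = 6 if T >= 5 else 1  [with T=5]  = 6
V = max(W, T) - 1  [with W=6, T=5]  = 5
P = V^2 + T  [with V=5, T=5]  = 30
S = -U + 3*P  [with U=-6, P=30]  = 96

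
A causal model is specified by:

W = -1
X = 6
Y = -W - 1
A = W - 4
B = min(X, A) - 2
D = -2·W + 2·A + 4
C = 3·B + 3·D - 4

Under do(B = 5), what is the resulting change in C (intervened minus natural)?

36

Under do(B=5), the mechanism B = min(X, A) - 2 is discarded; B is fixed at 5.
A = W - 4  [with W=-1]  = -5
D = -2·W + 2·A + 4  [with W=-1, A=-5]  = -4
C = 3·B + 3·D - 4  [with B=5, D=-4]  = -1
Without intervention: A = W - 4  [with W=-1]  = -5; B = min(X, A) - 2  [with X=6, A=-5]  = -7; D = -2·W + 2·A + 4  [with W=-1, A=-5]  = -4; C = 3·B + 3·D - 4  [with B=-7, D=-4]  = -37.
Change = -1 − (-37) = 36.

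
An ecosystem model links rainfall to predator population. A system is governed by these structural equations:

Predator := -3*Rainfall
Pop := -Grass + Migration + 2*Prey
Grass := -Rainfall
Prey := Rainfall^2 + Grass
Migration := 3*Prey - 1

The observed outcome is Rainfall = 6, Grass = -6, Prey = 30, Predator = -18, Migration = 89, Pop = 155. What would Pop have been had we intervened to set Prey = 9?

50

The intervention breaks the incoming arrows to Prey: Prey := Rainfall^2 + Grass no longer applies, and Prey = 9.
Grass = -Rainfall  [with Rainfall=6]  = -6
Migration = 3*Prey - 1  [with Prey=9]  = 26
Pop = -Grass + Migration + 2*Prey  [with Grass=-6, Migration=26, Prey=9]  = 50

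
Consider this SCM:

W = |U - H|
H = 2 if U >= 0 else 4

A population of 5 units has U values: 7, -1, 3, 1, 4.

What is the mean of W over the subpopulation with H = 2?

Observing H=2 restricts to units where H's equation naturally yields 2: U ∈ {7, 3, 1, 4}. In that subpopulation W = 5, 1, 1, 2, mean 2.25.

2.25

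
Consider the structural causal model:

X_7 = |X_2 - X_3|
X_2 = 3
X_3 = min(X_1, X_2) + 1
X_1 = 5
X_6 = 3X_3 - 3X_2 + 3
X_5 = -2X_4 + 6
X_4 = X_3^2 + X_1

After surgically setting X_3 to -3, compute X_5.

do(X_3=-3) replaces the equation X_3 = min(X_1, X_2) + 1 with the constant X_3 = -3.
X_4 = X_3^2 + X_1  [with X_3=-3, X_1=5]  = 14
X_5 = -2X_4 + 6  [with X_4=14]  = -22

-22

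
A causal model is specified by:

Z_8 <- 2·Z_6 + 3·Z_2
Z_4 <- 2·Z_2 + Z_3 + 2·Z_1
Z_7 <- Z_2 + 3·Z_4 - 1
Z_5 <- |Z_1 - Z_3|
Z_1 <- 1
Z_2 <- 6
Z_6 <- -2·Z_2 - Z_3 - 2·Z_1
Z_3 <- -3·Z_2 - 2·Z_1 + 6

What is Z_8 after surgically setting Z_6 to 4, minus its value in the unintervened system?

8

Intervening sets Z_6 = 4 and removes its equation (Z_6 <- -2·Z_2 - Z_3 - 2·Z_1).
Z_8 = 2·Z_6 + 3·Z_2  [with Z_6=4, Z_2=6]  = 26
Without intervention: Z_3 = -3·Z_2 - 2·Z_1 + 6  [with Z_2=6, Z_1=1]  = -14; Z_6 = -2·Z_2 - Z_3 - 2·Z_1  [with Z_2=6, Z_3=-14, Z_1=1]  = 0; Z_8 = 2·Z_6 + 3·Z_2  [with Z_6=0, Z_2=6]  = 18.
Change = 26 − 18 = 8.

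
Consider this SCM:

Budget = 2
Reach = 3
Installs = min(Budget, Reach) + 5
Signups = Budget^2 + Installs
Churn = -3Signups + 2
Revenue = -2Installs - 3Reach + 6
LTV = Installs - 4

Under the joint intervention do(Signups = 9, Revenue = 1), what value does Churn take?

-25

Setting Signups = 9, Revenue = 1 by intervention discards those variables' equations.
Churn = -3Signups + 2  [with Signups=9]  = -25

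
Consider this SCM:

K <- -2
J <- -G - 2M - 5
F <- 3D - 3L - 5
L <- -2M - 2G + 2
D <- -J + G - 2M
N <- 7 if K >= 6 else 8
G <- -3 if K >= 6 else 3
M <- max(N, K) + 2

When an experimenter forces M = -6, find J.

4

do(M=-6) replaces the equation M <- max(N, K) + 2 with the constant M = -6.
G = -3 if K >= 6 else 3  [with K=-2]  = 3
J = -G - 2M - 5  [with G=3, M=-6]  = 4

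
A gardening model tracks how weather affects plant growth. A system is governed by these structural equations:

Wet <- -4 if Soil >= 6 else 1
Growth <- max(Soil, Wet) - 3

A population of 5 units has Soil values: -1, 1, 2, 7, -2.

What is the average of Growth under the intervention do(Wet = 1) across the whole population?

-0.6

Under do(Wet=1), Wet's equation is replaced by Wet=1 for every unit. Per-unit Growth: -2, -2, -1, 4, -2. Mean = -0.6.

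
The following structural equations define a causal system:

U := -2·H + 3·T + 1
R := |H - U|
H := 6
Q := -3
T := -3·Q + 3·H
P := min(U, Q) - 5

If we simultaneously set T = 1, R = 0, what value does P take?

-13

Setting T = 1, R = 0 by intervention discards those variables' equations.
U = -2·H + 3·T + 1  [with H=6, T=1]  = -8
P = min(U, Q) - 5  [with U=-8, Q=-3]  = -13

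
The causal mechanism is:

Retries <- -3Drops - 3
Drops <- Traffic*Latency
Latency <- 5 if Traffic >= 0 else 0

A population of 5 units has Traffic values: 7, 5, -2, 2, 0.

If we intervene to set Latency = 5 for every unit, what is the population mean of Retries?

-39

The intervention sets Latency=5 in all 5 units regardless of Traffic. Recomputing Retries per unit gives -108, -78, 27, -33, -3; average -39.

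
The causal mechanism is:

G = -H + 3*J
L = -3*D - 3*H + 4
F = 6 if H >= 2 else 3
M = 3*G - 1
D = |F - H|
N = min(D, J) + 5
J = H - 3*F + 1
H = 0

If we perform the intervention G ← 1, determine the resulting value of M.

2

Intervening sets G = 1 and removes its equation (G = -H + 3*J).
M = 3*G - 1  [with G=1]  = 2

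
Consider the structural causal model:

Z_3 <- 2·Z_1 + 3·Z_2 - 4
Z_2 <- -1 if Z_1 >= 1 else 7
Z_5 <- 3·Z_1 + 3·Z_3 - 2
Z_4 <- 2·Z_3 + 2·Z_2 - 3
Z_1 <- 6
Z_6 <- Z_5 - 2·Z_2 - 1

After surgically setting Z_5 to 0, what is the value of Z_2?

Under do(Z_5=0), the mechanism Z_5 <- 3·Z_1 + 3·Z_3 - 2 is discarded; Z_5 is fixed at 0.
No directed path runs from Z_5 to Z_2, so Z_2 keeps its natural value.
Z_2 = -1 if Z_1 >= 1 else 7  [with Z_1=6]  = -1

-1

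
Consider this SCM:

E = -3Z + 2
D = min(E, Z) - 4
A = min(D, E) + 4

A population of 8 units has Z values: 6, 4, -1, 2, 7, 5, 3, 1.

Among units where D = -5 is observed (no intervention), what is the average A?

Conditioning on D=-5 selects the 2 unit(s) with Z ∈ {-1, 1}. Their A values: -1, -1. Mean = -1.

-1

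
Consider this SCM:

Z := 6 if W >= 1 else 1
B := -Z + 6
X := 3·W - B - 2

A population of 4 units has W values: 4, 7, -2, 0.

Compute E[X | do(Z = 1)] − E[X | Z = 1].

9.75

The intervention sets Z=1 in all 4 units regardless of W. Recomputing X per unit gives 5, 14, -13, -7; average -0.25.
Conditioning on Z=1 selects the 2 unit(s) with W ∈ {-2, 0}. Their X values: -13, -7. Mean = -10.
Difference = -0.25 − (-10) = 9.75.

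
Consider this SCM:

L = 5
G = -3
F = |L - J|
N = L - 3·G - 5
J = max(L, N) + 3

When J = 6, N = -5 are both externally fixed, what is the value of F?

1

The joint intervention fixes J = 6, N = -5, removing each variable's own equation.
F = |L - J|  [with L=5, J=6]  = 1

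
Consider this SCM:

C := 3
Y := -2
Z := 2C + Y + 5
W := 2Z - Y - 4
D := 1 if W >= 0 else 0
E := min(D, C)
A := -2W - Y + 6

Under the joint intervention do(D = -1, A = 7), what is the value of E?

-1

Under do(D = -1, A = 7), each intervened variable's structural equation is replaced by its fixed value.
E = min(D, C)  [with D=-1, C=3]  = -1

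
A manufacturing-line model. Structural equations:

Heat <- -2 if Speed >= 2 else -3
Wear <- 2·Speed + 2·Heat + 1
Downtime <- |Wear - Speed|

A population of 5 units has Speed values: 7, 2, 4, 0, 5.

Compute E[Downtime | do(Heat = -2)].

2.2

The intervention sets Heat=-2 in all 5 units regardless of Speed. Recomputing Downtime per unit gives 4, 1, 1, 3, 2; average 2.2.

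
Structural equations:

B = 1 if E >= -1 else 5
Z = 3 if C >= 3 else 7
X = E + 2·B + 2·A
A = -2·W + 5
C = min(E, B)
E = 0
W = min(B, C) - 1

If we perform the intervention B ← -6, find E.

Under do(B=-6), the mechanism B = 1 if E >= -1 else 5 is discarded; B is fixed at -6.
E is not downstream of the intervention, so its value is determined by the original equations.

0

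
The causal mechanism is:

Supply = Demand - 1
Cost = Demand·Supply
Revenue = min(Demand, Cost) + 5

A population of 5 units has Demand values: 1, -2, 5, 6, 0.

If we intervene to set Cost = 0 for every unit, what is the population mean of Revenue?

4.6

The intervention sets Cost=0 in all 5 units regardless of Demand. Recomputing Revenue per unit gives 5, 3, 5, 5, 5; average 4.6.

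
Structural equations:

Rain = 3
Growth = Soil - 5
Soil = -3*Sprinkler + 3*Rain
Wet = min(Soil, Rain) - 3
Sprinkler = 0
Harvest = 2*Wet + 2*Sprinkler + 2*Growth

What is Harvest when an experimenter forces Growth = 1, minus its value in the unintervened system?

The intervention breaks the incoming arrows to Growth: Growth = Soil - 5 no longer applies, and Growth = 1.
Soil = -3*Sprinkler + 3*Rain  [with Sprinkler=0, Rain=3]  = 9
Wet = min(Soil, Rain) - 3  [with Soil=9, Rain=3]  = 0
Harvest = 2*Wet + 2*Sprinkler + 2*Growth  [with Wet=0, Sprinkler=0, Growth=1]  = 2
Without intervention: Soil = -3*Sprinkler + 3*Rain  [with Sprinkler=0, Rain=3]  = 9; Wet = min(Soil, Rain) - 3  [with Soil=9, Rain=3]  = 0; Growth = Soil - 5  [with Soil=9]  = 4; Harvest = 2*Wet + 2*Sprinkler + 2*Growth  [with Wet=0, Sprinkler=0, Growth=4]  = 8.
Change = 2 − 8 = -6.

-6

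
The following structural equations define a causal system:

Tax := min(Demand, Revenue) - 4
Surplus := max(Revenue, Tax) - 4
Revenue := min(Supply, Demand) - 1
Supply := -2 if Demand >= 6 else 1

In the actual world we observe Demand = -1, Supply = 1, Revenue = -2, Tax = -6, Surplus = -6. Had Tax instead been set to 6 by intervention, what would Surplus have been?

2

Intervening sets Tax = 6 and removes its equation (Tax := min(Demand, Revenue) - 4).
Supply = -2 if Demand >= 6 else 1  [with Demand=-1]  = 1
Revenue = min(Supply, Demand) - 1  [with Supply=1, Demand=-1]  = -2
Surplus = max(Revenue, Tax) - 4  [with Revenue=-2, Tax=6]  = 2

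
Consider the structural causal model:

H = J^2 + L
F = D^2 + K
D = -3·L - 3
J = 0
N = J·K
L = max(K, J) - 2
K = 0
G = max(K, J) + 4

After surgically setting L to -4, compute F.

do(L=-4) replaces the equation L = max(K, J) - 2 with the constant L = -4.
D = -3·L - 3  [with L=-4]  = 9
F = D^2 + K  [with D=9, K=0]  = 81

81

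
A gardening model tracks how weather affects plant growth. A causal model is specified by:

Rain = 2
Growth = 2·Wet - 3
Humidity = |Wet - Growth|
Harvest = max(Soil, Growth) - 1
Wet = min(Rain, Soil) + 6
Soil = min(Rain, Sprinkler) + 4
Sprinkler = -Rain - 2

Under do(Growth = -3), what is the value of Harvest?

-1

Under do(Growth=-3), the mechanism Growth = 2·Wet - 3 is discarded; Growth is fixed at -3.
Sprinkler = -Rain - 2  [with Rain=2]  = -4
Soil = min(Rain, Sprinkler) + 4  [with Rain=2, Sprinkler=-4]  = 0
Harvest = max(Soil, Growth) - 1  [with Soil=0, Growth=-3]  = -1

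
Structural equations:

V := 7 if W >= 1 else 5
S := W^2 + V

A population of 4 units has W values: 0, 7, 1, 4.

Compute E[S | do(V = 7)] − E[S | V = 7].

-5.5

The intervention sets V=7 in all 4 units regardless of W. Recomputing S per unit gives 7, 56, 8, 23; average 23.5.
E[S|V=7] averages over only the 3 units with V=7 (W = 7, 1, 4): S = 56, 8, 23, mean 29.
Difference = 23.5 − 29 = -5.5.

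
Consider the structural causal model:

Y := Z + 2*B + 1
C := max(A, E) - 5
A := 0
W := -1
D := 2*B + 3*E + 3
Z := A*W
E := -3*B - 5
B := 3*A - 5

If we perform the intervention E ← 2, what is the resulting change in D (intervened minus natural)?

-24

Intervening sets E = 2 and removes its equation (E := -3*B - 5).
B = 3*A - 5  [with A=0]  = -5
D = 2*B + 3*E + 3  [with B=-5, E=2]  = -1
Without intervention: B = 3*A - 5  [with A=0]  = -5; E = -3*B - 5  [with B=-5]  = 10; D = 2*B + 3*E + 3  [with B=-5, E=10]  = 23.
Change = -1 − 23 = -24.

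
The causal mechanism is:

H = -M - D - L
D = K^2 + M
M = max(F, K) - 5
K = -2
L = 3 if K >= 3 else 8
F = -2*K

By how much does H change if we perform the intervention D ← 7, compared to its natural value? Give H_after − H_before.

Under do(D=7), the mechanism D = K^2 + M is discarded; D is fixed at 7.
F = -2*K  [with K=-2]  = 4
M = max(F, K) - 5  [with F=4, K=-2]  = -1
L = 3 if K >= 3 else 8  [with K=-2]  = 8
H = -M - D - L  [with M=-1, D=7, L=8]  = -14
Without intervention: F = -2*K  [with K=-2]  = 4; M = max(F, K) - 5  [with F=4, K=-2]  = -1; D = K^2 + M  [with K=-2, M=-1]  = 3; L = 3 if K >= 3 else 8  [with K=-2]  = 8; H = -M - D - L  [with M=-1, D=3, L=8]  = -10.
Change = -14 − (-10) = -4.

-4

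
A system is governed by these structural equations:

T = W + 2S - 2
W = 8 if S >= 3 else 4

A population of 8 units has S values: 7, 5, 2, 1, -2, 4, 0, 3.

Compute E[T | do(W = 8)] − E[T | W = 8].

-4.5

Under do(W=8), W's equation is replaced by W=8 for every unit. Per-unit T: 20, 16, 10, 8, 2, 14, 6, 12. Mean = 11.
E[T|W=8] averages over only the 4 units with W=8 (S = 7, 5, 4, 3): T = 20, 16, 14, 12, mean 15.5.
Difference = 11 − 15.5 = -4.5.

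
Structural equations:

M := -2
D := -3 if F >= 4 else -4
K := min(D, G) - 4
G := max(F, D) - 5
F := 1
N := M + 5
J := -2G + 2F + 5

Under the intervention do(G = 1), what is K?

Under do(G=1), the mechanism G := max(F, D) - 5 is discarded; G is fixed at 1.
D = -3 if F >= 4 else -4  [with F=1]  = -4
K = min(D, G) - 4  [with D=-4, G=1]  = -8

-8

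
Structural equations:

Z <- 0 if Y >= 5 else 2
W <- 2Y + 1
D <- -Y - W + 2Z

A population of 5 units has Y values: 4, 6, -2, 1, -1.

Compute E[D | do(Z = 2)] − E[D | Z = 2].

-3.3

Under do(Z=2), Z's equation is replaced by Z=2 for every unit. Per-unit D: -9, -15, 9, 0, 6. Mean = -1.8.
E[D|Z=2] averages over only the 4 units with Z=2 (Y = 4, -2, 1, -1): D = -9, 9, 0, 6, mean 1.5.
Difference = -1.8 − 1.5 = -3.3.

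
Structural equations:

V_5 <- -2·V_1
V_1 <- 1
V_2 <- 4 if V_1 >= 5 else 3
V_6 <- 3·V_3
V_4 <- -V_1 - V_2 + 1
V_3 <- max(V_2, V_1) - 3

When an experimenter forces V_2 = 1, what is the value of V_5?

-2

do(V_2=1) replaces the equation V_2 <- 4 if V_1 >= 5 else 3 with the constant V_2 = 1.
Since V_5 is not a descendant of the intervened variable, it is unaffected.
V_5 = -2·V_1  [with V_1=1]  = -2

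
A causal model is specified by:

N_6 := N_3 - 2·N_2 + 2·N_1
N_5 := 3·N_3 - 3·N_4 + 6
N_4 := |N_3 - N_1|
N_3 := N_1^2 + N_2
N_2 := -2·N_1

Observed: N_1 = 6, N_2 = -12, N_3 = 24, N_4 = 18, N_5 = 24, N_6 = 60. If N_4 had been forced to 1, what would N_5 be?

75

Intervening sets N_4 = 1 and removes its equation (N_4 := |N_3 - N_1|).
N_2 = -2·N_1  [with N_1=6]  = -12
N_3 = N_1^2 + N_2  [with N_1=6, N_2=-12]  = 24
N_5 = 3·N_3 - 3·N_4 + 6  [with N_3=24, N_4=1]  = 75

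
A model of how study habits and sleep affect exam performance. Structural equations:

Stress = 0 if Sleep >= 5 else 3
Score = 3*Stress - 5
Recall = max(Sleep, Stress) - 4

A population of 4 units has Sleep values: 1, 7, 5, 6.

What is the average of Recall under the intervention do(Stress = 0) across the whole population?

do(Stress=0) breaks Stress's dependence on Sleep. With Stress=0 fixed, Recall across the units is -3, 3, 1, 2, mean 0.75.

0.75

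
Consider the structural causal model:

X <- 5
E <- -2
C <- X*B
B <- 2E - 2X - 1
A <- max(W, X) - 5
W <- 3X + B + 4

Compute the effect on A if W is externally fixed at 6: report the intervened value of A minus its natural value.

Intervening sets W = 6 and removes its equation (W <- 3X + B + 4).
A = max(W, X) - 5  [with W=6, X=5]  = 1
Without intervention: B = 2E - 2X - 1  [with E=-2, X=5]  = -15; W = 3X + B + 4  [with X=5, B=-15]  = 4; A = max(W, X) - 5  [with W=4, X=5]  = 0.
Change = 1 − 0 = 1.

1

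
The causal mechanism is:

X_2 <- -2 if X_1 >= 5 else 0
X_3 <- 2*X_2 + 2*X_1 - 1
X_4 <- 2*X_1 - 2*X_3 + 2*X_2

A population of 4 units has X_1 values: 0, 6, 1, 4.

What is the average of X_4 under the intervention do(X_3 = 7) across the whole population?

-9.5

Under do(X_3=7), X_3's equation is replaced by X_3=7 for every unit. Per-unit X_4: -14, -6, -12, -6. Mean = -9.5.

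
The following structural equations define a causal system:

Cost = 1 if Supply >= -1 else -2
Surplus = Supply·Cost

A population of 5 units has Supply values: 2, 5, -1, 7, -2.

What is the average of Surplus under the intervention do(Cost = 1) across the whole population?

do(Cost=1) breaks Cost's dependence on Supply. With Cost=1 fixed, Surplus across the units is 2, 5, -1, 7, -2, mean 2.2.

2.2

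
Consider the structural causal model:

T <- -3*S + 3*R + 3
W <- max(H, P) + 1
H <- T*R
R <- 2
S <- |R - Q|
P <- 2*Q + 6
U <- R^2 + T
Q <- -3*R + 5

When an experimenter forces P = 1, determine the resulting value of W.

2

do(P=1) replaces the equation P <- 2*Q + 6 with the constant P = 1.
Q = -3*R + 5  [with R=2]  = -1
S = |R - Q|  [with R=2, Q=-1]  = 3
T = -3*S + 3*R + 3  [with S=3, R=2]  = 0
H = T*R  [with T=0, R=2]  = 0
W = max(H, P) + 1  [with H=0, P=1]  = 2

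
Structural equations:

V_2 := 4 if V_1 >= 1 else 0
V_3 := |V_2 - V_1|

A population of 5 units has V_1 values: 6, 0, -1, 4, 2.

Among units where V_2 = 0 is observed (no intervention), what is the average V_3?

0.5

Observing V_2=0 restricts to units where V_2's equation naturally yields 0: V_1 ∈ {0, -1}. In that subpopulation V_3 = 0, 1, mean 0.5.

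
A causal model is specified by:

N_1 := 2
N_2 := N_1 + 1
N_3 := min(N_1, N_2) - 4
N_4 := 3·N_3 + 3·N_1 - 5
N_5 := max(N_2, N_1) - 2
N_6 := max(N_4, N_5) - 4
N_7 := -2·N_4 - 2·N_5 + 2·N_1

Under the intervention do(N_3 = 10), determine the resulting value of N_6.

The intervention breaks the incoming arrows to N_3: N_3 := min(N_1, N_2) - 4 no longer applies, and N_3 = 10.
N_2 = N_1 + 1  [with N_1=2]  = 3
N_4 = 3·N_3 + 3·N_1 - 5  [with N_3=10, N_1=2]  = 31
N_5 = max(N_2, N_1) - 2  [with N_2=3, N_1=2]  = 1
N_6 = max(N_4, N_5) - 4  [with N_4=31, N_5=1]  = 27

27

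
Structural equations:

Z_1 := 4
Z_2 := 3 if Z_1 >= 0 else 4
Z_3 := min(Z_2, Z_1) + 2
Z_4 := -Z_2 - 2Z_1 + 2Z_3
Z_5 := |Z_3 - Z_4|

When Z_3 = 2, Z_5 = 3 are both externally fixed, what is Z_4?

The joint intervention fixes Z_3 = 2, Z_5 = 3, removing each variable's own equation.
Z_2 = 3 if Z_1 >= 0 else 4  [with Z_1=4]  = 3
Z_4 = -Z_2 - 2Z_1 + 2Z_3  [with Z_2=3, Z_1=4, Z_3=2]  = -7

-7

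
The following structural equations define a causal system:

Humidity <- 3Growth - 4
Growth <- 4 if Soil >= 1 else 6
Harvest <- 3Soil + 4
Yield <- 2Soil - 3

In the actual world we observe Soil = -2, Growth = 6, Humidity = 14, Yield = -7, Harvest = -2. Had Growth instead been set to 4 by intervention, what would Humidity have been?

8

The intervention breaks the incoming arrows to Growth: Growth <- 4 if Soil >= 1 else 6 no longer applies, and Growth = 4.
Humidity = 3Growth - 4  [with Growth=4]  = 8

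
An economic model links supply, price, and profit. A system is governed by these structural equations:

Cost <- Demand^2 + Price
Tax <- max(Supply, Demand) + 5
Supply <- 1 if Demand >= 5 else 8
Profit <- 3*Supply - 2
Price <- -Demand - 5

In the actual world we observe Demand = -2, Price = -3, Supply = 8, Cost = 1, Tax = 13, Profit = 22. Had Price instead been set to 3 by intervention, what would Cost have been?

7

Under do(Price=3), the mechanism Price <- -Demand - 5 is discarded; Price is fixed at 3.
Cost = Demand^2 + Price  [with Demand=-2, Price=3]  = 7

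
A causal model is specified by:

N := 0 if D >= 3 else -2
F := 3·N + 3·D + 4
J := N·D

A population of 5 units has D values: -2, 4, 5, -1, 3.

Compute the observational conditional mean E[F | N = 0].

16

Observing N=0 restricts to units where N's equation naturally yields 0: D ∈ {4, 5, 3}. In that subpopulation F = 16, 19, 13, mean 16.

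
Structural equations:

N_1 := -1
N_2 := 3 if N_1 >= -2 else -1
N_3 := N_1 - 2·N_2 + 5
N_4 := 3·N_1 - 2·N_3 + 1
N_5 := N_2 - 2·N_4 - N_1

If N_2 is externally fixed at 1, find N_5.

do(N_2=1) replaces the equation N_2 := 3 if N_1 >= -2 else -1 with the constant N_2 = 1.
N_3 = N_1 - 2·N_2 + 5  [with N_1=-1, N_2=1]  = 2
N_4 = 3·N_1 - 2·N_3 + 1  [with N_1=-1, N_3=2]  = -6
N_5 = N_2 - 2·N_4 - N_1  [with N_2=1, N_4=-6, N_1=-1]  = 14

14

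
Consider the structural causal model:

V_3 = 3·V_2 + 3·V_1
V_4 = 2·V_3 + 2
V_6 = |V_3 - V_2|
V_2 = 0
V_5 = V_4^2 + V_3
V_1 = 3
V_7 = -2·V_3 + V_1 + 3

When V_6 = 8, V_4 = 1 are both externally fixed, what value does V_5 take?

Setting V_6 = 8, V_4 = 1 by intervention discards those variables' equations.
V_3 = 3·V_2 + 3·V_1  [with V_2=0, V_1=3]  = 9
V_5 = V_4^2 + V_3  [with V_4=1, V_3=9]  = 10

10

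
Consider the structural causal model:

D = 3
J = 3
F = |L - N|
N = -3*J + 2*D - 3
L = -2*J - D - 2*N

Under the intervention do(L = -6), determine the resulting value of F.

Intervening sets L = -6 and removes its equation (L = -2*J - D - 2*N).
N = -3*J + 2*D - 3  [with J=3, D=3]  = -6
F = |L - N|  [with L=-6, N=-6]  = 0

0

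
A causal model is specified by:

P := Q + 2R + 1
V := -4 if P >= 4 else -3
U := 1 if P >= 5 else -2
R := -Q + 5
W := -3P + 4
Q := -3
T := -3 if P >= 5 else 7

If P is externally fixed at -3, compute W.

13

The intervention breaks the incoming arrows to P: P := Q + 2R + 1 no longer applies, and P = -3.
W = -3P + 4  [with P=-3]  = 13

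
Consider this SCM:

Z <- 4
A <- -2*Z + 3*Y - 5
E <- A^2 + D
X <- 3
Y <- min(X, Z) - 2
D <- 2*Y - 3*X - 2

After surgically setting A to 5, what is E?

16

Under do(A=5), the mechanism A <- -2*Z + 3*Y - 5 is discarded; A is fixed at 5.
Y = min(X, Z) - 2  [with X=3, Z=4]  = 1
D = 2*Y - 3*X - 2  [with Y=1, X=3]  = -9
E = A^2 + D  [with A=5, D=-9]  = 16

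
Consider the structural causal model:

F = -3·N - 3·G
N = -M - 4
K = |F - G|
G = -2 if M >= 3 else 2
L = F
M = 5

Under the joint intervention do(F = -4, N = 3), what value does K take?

2

The joint intervention fixes F = -4, N = 3, removing each variable's own equation.
G = -2 if M >= 3 else 2  [with M=5]  = -2
K = |F - G|  [with F=-4, G=-2]  = 2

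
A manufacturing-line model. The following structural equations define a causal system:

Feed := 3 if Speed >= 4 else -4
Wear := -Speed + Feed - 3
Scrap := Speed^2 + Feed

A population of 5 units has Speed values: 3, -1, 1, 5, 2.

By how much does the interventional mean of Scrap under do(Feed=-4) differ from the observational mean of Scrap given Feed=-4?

The intervention sets Feed=-4 in all 5 units regardless of Speed. Recomputing Scrap per unit gives 5, -3, -3, 21, 0; average 4.
E[Scrap|Feed=-4] averages over only the 4 units with Feed=-4 (Speed = 3, -1, 1, 2): Scrap = 5, -3, -3, 0, mean -0.25.
Difference = 4 − (-0.25) = 4.25.

4.25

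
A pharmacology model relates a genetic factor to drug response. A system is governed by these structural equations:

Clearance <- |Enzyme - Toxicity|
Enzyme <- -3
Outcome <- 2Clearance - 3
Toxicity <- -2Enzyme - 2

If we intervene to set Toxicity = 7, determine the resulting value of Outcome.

17

Under do(Toxicity=7), the mechanism Toxicity <- -2Enzyme - 2 is discarded; Toxicity is fixed at 7.
Clearance = |Enzyme - Toxicity|  [with Enzyme=-3, Toxicity=7]  = 10
Outcome = 2Clearance - 3  [with Clearance=10]  = 17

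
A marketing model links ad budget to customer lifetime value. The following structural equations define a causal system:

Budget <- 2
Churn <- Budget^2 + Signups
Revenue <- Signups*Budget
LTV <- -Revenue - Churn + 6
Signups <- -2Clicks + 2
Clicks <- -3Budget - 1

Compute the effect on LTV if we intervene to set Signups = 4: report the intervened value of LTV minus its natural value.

The intervention breaks the incoming arrows to Signups: Signups <- -2Clicks + 2 no longer applies, and Signups = 4.
Churn = Budget^2 + Signups  [with Budget=2, Signups=4]  = 8
Revenue = Signups*Budget  [with Signups=4, Budget=2]  = 8
LTV = -Revenue - Churn + 6  [with Revenue=8, Churn=8]  = -10
Without intervention: Clicks = -3Budget - 1  [with Budget=2]  = -7; Signups = -2Clicks + 2  [with Clicks=-7]  = 16; Churn = Budget^2 + Signups  [with Budget=2, Signups=16]  = 20; Revenue = Signups*Budget  [with Signups=16, Budget=2]  = 32; LTV = -Revenue - Churn + 6  [with Revenue=32, Churn=20]  = -46.
Change = -10 − (-46) = 36.

36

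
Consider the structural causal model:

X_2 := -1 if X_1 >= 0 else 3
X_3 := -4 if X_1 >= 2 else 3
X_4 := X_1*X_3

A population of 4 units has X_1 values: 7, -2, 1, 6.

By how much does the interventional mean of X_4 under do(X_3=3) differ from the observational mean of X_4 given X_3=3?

Every unit gets X_3=3 under the intervention. X_4 values become 21, -6, 3, 18; E[X_4|do(X_3=3)] = 9.
Conditioning on X_3=3 selects the 2 unit(s) with X_1 ∈ {-2, 1}. Their X_4 values: -6, 3. Mean = -1.5.
Difference = 9 − (-1.5) = 10.5.

10.5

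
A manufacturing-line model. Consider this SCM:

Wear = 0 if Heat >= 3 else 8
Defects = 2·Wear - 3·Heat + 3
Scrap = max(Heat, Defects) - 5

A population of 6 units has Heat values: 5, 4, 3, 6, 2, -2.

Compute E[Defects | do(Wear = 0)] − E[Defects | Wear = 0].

4.5

Under do(Wear=0), Wear's equation is replaced by Wear=0 for every unit. Per-unit Defects: -12, -9, -6, -15, -3, 9. Mean = -6.
E[Defects|Wear=0] averages over only the 4 units with Wear=0 (Heat = 5, 4, 3, 6): Defects = -12, -9, -6, -15, mean -10.5.
Difference = -6 − (-10.5) = 4.5.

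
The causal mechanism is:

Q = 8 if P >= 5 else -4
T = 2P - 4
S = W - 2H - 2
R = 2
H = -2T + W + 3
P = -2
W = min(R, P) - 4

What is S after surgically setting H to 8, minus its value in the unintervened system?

10

Intervening sets H = 8 and removes its equation (H = -2T + W + 3).
W = min(R, P) - 4  [with R=2, P=-2]  = -6
S = W - 2H - 2  [with W=-6, H=8]  = -24
Without intervention: W = min(R, P) - 4  [with R=2, P=-2]  = -6; T = 2P - 4  [with P=-2]  = -8; H = -2T + W + 3  [with T=-8, W=-6]  = 13; S = W - 2H - 2  [with W=-6, H=13]  = -34.
Change = -24 − (-34) = 10.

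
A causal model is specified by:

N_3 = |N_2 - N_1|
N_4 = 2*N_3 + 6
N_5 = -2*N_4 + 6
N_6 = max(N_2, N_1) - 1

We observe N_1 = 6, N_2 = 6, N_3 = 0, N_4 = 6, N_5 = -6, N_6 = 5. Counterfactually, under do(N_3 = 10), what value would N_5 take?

-46

do(N_3=10) replaces the equation N_3 = |N_2 - N_1| with the constant N_3 = 10.
N_4 = 2*N_3 + 6  [with N_3=10]  = 26
N_5 = -2*N_4 + 6  [with N_4=26]  = -46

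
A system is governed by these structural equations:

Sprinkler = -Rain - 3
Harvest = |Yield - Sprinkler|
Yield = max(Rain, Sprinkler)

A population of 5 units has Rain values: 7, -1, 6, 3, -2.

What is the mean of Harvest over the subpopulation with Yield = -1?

0.5

Conditioning on Yield=-1 selects the 2 unit(s) with Rain ∈ {-1, -2}. Their Harvest values: 1, 0. Mean = 0.5.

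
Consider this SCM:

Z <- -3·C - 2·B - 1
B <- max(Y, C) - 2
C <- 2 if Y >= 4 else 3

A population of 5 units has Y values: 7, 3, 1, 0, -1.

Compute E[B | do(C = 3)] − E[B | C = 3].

0.8

The intervention sets C=3 in all 5 units regardless of Y. Recomputing B per unit gives 5, 1, 1, 1, 1; average 1.8.
Observing C=3 restricts to units where C's equation naturally yields 3: Y ∈ {3, 1, 0, -1}. In that subpopulation B = 1, 1, 1, 1, mean 1.
Difference = 1.8 − 1 = 0.8.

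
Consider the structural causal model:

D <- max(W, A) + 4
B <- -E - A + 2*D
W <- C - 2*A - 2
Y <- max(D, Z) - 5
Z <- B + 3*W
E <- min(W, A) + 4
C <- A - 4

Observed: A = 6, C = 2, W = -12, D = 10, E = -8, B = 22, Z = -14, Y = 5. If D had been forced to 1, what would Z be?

The intervention breaks the incoming arrows to D: D <- max(W, A) + 4 no longer applies, and D = 1.
C = A - 4  [with A=6]  = 2
W = C - 2*A - 2  [with C=2, A=6]  = -12
E = min(W, A) + 4  [with W=-12, A=6]  = -8
B = -E - A + 2*D  [with E=-8, A=6, D=1]  = 4
Z = B + 3*W  [with B=4, W=-12]  = -32

-32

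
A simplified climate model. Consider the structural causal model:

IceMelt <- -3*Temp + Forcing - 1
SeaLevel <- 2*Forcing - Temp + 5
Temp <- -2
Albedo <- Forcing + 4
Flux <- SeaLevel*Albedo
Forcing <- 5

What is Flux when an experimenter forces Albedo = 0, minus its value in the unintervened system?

-153

Under do(Albedo=0), the mechanism Albedo <- Forcing + 4 is discarded; Albedo is fixed at 0.
SeaLevel = 2*Forcing - Temp + 5  [with Forcing=5, Temp=-2]  = 17
Flux = SeaLevel*Albedo  [with SeaLevel=17, Albedo=0]  = 0
Without intervention: Albedo = Forcing + 4  [with Forcing=5]  = 9; SeaLevel = 2*Forcing - Temp + 5  [with Forcing=5, Temp=-2]  = 17; Flux = SeaLevel*Albedo  [with SeaLevel=17, Albedo=9]  = 153.
Change = 0 − 153 = -153.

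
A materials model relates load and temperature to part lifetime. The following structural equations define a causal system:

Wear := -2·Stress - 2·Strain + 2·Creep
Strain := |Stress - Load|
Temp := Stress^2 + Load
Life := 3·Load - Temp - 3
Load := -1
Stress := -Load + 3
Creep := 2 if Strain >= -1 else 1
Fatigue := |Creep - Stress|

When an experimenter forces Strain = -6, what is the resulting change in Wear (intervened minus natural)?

The intervention breaks the incoming arrows to Strain: Strain := |Stress - Load| no longer applies, and Strain = -6.
Stress = -Load + 3  [with Load=-1]  = 4
Creep = 2 if Strain >= -1 else 1  [with Strain=-6]  = 1
Wear = -2·Stress - 2·Strain + 2·Creep  [with Stress=4, Strain=-6, Creep=1]  = 6
Without intervention: Stress = -Load + 3  [with Load=-1]  = 4; Strain = |Stress - Load|  [with Stress=4, Load=-1]  = 5; Creep = 2 if Strain >= -1 else 1  [with Strain=5]  = 2; Wear = -2·Stress - 2·Strain + 2·Creep  [with Stress=4, Strain=5, Creep=2]  = -14.
Change = 6 − (-14) = 20.

20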